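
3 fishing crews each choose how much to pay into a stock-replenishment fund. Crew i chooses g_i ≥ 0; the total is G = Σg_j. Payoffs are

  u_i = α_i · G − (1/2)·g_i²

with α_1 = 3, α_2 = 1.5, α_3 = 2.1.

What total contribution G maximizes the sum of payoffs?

19.8

Planner FOC: ∂(Σu_j)/∂g_i = (Σα_j) − g_i = 0, so g_i^SO = Σα_j = 6.6 for every i; G^SO = 19.8.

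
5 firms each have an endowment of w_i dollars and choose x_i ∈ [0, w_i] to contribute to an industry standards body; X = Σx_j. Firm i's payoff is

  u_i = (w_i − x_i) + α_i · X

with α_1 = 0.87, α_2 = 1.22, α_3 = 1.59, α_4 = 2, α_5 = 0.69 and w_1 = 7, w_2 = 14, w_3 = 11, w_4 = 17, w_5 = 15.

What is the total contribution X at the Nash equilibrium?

42

∂u_i/∂x_i = α_i − 1, so firm i contributes w_i if α_i > 1, else 0.
α_i > 1 for i ∈ {2, 3, 4}; NE contributions (0, 14, 11, 17, 0), X = 42.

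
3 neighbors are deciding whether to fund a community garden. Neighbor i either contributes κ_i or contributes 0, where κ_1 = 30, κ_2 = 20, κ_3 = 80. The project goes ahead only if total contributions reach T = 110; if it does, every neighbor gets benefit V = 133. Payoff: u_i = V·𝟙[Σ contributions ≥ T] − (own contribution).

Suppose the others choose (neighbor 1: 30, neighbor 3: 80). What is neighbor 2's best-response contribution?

0

Others' total = 110 ≥ 110; contributing adds cost 20 for no extra benefit.
Best response: 0.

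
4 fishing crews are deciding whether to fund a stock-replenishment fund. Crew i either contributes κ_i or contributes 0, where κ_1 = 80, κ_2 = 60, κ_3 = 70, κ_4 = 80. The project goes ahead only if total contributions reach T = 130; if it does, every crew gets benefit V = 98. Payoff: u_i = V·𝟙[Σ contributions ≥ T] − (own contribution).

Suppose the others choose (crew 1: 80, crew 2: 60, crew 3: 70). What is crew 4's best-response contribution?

Others' total = 210 ≥ 130; contributing adds cost 80 for no extra benefit.
Best response: 0.

0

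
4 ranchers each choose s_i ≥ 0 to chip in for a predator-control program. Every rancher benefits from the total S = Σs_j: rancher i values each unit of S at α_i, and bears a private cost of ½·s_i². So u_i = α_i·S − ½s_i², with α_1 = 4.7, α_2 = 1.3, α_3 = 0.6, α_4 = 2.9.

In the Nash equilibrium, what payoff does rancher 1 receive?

Rancher i's FOC: ∂u_i/∂s_i = α_i − s_i = 0, so s_i* = α_i.
NE contributions = (4.7, 1.3, 0.6, 2.9); S = 9.5.
u_1 = α_1·S − ½·(s_1)² = 4.7·9.5 − ½·4.7² = 33.605.

33.605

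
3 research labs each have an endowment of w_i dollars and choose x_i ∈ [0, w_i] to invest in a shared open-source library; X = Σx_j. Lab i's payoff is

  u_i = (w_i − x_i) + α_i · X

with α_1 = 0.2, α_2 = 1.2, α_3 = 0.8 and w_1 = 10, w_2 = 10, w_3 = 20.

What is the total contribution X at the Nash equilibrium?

∂u_i/∂x_i = α_i − 1, so lab i contributes w_i if α_i > 1, else 0.
α_i > 1 for i ∈ {2}; NE contributions (0, 10, 0), X = 10.

10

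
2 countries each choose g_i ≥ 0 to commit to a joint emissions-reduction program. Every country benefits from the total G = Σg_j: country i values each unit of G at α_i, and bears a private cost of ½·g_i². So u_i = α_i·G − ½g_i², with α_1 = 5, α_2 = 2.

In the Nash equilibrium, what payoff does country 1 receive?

Country i's FOC: ∂u_i/∂g_i = α_i − g_i = 0, so g_i* = α_i.
NE contributions = (5, 2); G = 7.
u_1 = α_1·G − ½·(g_1)² = 5·7 − ½·5² = 22.5.

22.5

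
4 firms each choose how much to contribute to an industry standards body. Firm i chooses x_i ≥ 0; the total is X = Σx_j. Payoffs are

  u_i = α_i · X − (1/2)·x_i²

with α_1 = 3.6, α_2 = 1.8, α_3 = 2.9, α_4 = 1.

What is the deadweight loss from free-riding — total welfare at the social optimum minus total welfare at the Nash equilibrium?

Firm i's FOC: ∂u_i/∂x_i = α_i − x_i = 0, so x_i* = α_i.
NE contributions = (3.6, 1.8, 2.9, 1); X = 9.3.
W^NE = (Σα)·X − ½Σα_i² = 9.3² − ½·25.61 = 73.685.
Planner sets x_i = Σα_j = 9.3 for every i, so X^SO = 4·9.3 = 37.2.
W^SO = (Σα)·X^SO − ½·4·(Σα)² = (4/2)·9.3² = 172.98.
Deadweight loss = W^SO − W^NE = 99.295.

99.295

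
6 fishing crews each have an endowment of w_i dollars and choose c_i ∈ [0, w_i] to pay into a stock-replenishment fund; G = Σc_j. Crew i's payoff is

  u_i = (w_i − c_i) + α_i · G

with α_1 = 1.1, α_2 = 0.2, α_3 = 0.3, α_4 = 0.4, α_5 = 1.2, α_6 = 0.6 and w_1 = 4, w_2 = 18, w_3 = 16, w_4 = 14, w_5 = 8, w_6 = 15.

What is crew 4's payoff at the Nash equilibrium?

18.8

∂u_i/∂c_i = α_i − 1, so crew i contributes w_i if α_i > 1, else 0.
α_i > 1 for i ∈ {1, 5}; NE contributions (4, 0, 0, 0, 8, 0), G = 12.
u_4 = (14 − 0) + 0.4·12 = 18.8.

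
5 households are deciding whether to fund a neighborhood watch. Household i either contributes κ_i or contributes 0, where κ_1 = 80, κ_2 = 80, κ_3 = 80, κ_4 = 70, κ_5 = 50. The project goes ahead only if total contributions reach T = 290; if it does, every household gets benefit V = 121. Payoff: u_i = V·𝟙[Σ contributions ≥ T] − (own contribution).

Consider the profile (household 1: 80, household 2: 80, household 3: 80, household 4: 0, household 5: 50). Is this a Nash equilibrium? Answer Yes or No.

Total = 290 ≥ 290: provided.
Household 1 (pledges 80, payoff 41): dropping to 0 → total 210, payoff 0. No gain.
Household 2 (pledges 80, payoff 41): dropping to 0 → total 210, payoff 0. No gain.
Household 3 (pledges 80, payoff 41): dropping to 0 → total 210, payoff 0. No gain.
Household 4 (pledges 0, payoff 121): pledging 70 → total 360, payoff 51. No gain.
Household 5 (pledges 50, payoff 71): dropping to 0 → total 240, payoff 0. No gain.

Yes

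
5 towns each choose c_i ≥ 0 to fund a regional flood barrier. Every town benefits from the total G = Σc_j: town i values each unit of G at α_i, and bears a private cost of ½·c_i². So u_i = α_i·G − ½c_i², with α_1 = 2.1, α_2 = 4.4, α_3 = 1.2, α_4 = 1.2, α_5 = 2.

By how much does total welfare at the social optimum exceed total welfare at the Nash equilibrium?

Town i's FOC: ∂u_i/∂c_i = α_i − c_i = 0, so c_i* = α_i.
NE contributions = (2.1, 4.4, 1.2, 1.2, 2); G = 10.9.
W^NE = (Σα)·G − ½Σα_i² = 10.9² − ½·30.65 = 103.485.
Planner sets c_i = Σα_j = 10.9 for every i, so G^SO = 5·10.9 = 54.5.
W^SO = (Σα)·G^SO − ½·5·(Σα)² = (5/2)·10.9² = 297.025.
Deadweight loss = W^SO − W^NE = 193.54.

193.54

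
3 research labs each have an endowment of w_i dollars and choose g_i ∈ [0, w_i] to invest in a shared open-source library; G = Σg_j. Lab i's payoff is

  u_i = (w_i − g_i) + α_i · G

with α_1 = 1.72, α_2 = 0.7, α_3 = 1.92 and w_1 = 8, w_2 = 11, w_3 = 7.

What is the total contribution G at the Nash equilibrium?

15

∂u_i/∂g_i = α_i − 1, so lab i contributes w_i if α_i > 1, else 0.
α_i > 1 for i ∈ {1, 3}; NE contributions (8, 0, 7), G = 15.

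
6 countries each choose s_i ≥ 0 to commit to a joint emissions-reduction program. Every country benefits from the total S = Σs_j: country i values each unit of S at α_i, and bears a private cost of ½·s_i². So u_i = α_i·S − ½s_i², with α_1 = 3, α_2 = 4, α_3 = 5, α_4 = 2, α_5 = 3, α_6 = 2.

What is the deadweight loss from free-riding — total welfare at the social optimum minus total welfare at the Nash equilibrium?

Country i's FOC: ∂u_i/∂s_i = α_i − s_i = 0, so s_i* = α_i.
NE contributions = (3, 4, 5, 2, 3, 2); S = 19.
W^NE = (Σα)·S − ½Σα_i² = 19² − ½·67 = 327.5.
Planner sets s_i = Σα_j = 19 for every i, so S^SO = 6·19 = 114.
W^SO = (Σα)·S^SO − ½·6·(Σα)² = (6/2)·19² = 1083.
Deadweight loss = W^SO − W^NE = 755.5.

755.5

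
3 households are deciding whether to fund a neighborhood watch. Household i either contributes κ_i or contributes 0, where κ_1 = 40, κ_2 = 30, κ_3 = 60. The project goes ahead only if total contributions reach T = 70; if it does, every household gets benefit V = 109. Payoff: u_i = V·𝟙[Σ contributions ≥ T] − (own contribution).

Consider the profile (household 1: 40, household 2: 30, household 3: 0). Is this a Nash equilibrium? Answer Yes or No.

Yes

Total = 70 ≥ 70: provided.
Household 1 (pledges 40, payoff 69): dropping to 0 → total 30, payoff 0. No gain.
Household 2 (pledges 30, payoff 79): dropping to 0 → total 40, payoff 0. No gain.
Household 3 (pledges 0, payoff 109): pledging 60 → total 130, payoff 49. No gain.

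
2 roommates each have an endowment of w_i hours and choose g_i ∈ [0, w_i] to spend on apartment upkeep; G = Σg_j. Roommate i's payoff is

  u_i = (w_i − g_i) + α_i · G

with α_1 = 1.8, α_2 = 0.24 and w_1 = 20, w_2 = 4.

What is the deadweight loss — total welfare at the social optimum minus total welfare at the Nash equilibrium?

∂u_i/∂g_i = α_i − 1, so roommate i contributes w_i if α_i > 1, else 0.
α_i > 1 for i ∈ {1}; NE contributions (20, 0), G = 20.
W^NE = Σw_i − G^NE + (Σα_i)·G^NE = 24 + 1.04·20 = 44.8.
Planner: ∂(Σu_j)/∂g_i = Σα_j − 1 = 1.04 > 0, so everyone contributes w_i; G^SO = 24, W^SO = 24 + 1.04·24 = 48.96.
Deadweight loss = 4.16.

4.16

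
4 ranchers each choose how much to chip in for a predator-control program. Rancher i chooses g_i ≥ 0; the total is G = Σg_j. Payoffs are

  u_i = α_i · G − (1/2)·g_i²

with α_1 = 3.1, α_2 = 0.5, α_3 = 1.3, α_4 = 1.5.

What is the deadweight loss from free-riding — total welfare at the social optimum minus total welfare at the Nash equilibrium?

Rancher i's FOC: ∂u_i/∂g_i = α_i − g_i = 0, so g_i* = α_i.
NE contributions = (3.1, 0.5, 1.3, 1.5); G = 6.4.
W^NE = (Σα)·G − ½Σα_i² = 6.4² − ½·13.8 = 34.06.
Planner sets g_i = Σα_j = 6.4 for every i, so G^SO = 4·6.4 = 25.6.
W^SO = (Σα)·G^SO − ½·4·(Σα)² = (4/2)·6.4² = 81.92.
Deadweight loss = W^SO − W^NE = 47.86.

47.86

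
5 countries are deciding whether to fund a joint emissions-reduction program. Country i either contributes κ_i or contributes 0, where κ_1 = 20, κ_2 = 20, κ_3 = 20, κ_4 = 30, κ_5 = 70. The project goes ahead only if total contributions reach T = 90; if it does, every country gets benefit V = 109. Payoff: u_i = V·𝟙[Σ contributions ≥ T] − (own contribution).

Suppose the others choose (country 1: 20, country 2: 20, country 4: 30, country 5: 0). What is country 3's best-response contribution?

20

Others' total = 70. Contributing 20 brings total to 90 ≥ 90: gain V − κ_3 = 89.
Best response: 20.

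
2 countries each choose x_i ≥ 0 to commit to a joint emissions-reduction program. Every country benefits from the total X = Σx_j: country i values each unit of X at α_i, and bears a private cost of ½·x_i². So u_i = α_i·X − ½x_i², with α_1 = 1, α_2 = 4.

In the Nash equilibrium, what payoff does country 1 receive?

4.5

Country i's FOC: ∂u_i/∂x_i = α_i − x_i = 0, so x_i* = α_i.
NE contributions = (1, 4); X = 5.
u_1 = α_1·X − ½·(x_1)² = 1·5 − ½·1² = 4.5.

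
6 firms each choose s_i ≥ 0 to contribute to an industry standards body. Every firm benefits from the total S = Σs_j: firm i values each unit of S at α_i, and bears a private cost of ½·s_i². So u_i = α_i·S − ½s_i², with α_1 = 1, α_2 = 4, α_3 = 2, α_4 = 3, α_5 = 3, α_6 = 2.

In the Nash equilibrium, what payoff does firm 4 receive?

40.5

Firm i's FOC: ∂u_i/∂s_i = α_i − s_i = 0, so s_i* = α_i.
NE contributions = (1, 4, 2, 3, 3, 2); S = 15.
u_4 = α_4·S − ½·(s_4)² = 3·15 − ½·3² = 40.5.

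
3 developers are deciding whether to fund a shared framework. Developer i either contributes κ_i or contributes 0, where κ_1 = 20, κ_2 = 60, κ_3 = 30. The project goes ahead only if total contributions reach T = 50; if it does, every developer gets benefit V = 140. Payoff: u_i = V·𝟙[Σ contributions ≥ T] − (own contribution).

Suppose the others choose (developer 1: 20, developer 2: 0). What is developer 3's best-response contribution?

30

Others' total = 20. Contributing 30 brings total to 50 ≥ 50: gain V − κ_3 = 110.
Best response: 30.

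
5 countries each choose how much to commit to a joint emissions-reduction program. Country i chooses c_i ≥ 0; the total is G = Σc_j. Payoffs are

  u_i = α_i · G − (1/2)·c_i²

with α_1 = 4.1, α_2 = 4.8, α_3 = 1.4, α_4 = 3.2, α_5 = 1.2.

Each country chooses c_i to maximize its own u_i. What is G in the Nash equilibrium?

Country i's FOC: ∂u_i/∂c_i = α_i − c_i = 0, so c_i* = α_i.
NE contributions = (4.1, 4.8, 1.4, 3.2, 1.2); G = 14.7.

14.7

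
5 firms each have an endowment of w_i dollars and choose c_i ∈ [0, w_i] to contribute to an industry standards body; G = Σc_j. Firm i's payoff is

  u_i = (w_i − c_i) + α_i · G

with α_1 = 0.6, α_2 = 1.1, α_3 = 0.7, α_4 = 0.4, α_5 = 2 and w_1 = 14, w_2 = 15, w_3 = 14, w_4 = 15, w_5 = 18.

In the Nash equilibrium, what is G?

∂u_i/∂c_i = α_i − 1, so firm i contributes w_i if α_i > 1, else 0.
α_i > 1 for i ∈ {2, 5}; NE contributions (0, 15, 0, 0, 18), G = 33.

33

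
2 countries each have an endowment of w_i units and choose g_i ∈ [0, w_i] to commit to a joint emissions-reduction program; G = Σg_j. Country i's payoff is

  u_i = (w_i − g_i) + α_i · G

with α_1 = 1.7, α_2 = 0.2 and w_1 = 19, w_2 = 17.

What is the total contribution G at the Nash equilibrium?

∂u_i/∂g_i = α_i − 1, so country i contributes w_i if α_i > 1, else 0.
α_i > 1 for i ∈ {1}; NE contributions (19, 0), G = 19.

19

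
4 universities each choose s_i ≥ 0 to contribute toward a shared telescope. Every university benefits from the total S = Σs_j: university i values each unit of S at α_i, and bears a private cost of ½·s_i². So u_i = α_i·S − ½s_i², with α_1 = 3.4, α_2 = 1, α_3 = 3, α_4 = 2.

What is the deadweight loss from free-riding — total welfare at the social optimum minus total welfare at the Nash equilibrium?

University i's FOC: ∂u_i/∂s_i = α_i − s_i = 0, so s_i* = α_i.
NE contributions = (3.4, 1, 3, 2); S = 9.4.
W^NE = (Σα)·S − ½Σα_i² = 9.4² − ½·25.56 = 75.58.
Planner sets s_i = Σα_j = 9.4 for every i, so S^SO = 4·9.4 = 37.6.
W^SO = (Σα)·S^SO − ½·4·(Σα)² = (4/2)·9.4² = 176.72.
Deadweight loss = W^SO − W^NE = 101.14.

101.14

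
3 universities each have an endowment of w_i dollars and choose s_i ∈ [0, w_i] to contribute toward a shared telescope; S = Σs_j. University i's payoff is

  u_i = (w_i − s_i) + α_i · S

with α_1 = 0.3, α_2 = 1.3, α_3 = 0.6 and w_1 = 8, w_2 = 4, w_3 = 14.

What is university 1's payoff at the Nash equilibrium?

∂u_i/∂s_i = α_i − 1, so university i contributes w_i if α_i > 1, else 0.
α_i > 1 for i ∈ {2}; NE contributions (0, 4, 0), S = 4.
u_1 = (8 − 0) + 0.3·4 = 9.2.

9.2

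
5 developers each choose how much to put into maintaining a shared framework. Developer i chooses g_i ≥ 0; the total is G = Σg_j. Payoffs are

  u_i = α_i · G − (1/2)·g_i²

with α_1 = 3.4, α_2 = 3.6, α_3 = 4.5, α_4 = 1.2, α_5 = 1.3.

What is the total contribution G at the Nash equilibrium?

14

Developer i's FOC: ∂u_i/∂g_i = α_i − g_i = 0, so g_i* = α_i.
NE contributions = (3.4, 3.6, 4.5, 1.2, 1.3); G = 14.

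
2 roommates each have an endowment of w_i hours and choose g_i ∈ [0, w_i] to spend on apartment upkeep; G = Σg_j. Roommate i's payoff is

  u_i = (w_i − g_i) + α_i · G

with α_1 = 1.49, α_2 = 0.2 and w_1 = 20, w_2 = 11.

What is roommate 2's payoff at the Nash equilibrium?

15

∂u_i/∂g_i = α_i − 1, so roommate i contributes w_i if α_i > 1, else 0.
α_i > 1 for i ∈ {1}; NE contributions (20, 0), G = 20.
u_2 = (11 − 0) + 0.2·20 = 15.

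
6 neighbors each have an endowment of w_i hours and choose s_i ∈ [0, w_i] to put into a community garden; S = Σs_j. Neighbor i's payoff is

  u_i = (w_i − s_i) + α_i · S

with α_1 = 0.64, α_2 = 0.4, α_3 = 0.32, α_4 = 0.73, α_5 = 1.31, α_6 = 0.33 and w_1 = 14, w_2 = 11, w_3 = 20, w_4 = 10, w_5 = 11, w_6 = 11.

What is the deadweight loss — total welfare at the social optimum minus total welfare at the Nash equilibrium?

180.18

∂u_i/∂s_i = α_i − 1, so neighbor i contributes w_i if α_i > 1, else 0.
α_i > 1 for i ∈ {5}; NE contributions (0, 0, 0, 0, 11, 0), S = 11.
W^NE = Σw_i − S^NE + (Σα_i)·S^NE = 77 + 2.73·11 = 107.03.
Planner: ∂(Σu_j)/∂s_i = Σα_j − 1 = 2.73 > 0, so everyone contributes w_i; S^SO = 77, W^SO = 77 + 2.73·77 = 287.21.
Deadweight loss = 180.18.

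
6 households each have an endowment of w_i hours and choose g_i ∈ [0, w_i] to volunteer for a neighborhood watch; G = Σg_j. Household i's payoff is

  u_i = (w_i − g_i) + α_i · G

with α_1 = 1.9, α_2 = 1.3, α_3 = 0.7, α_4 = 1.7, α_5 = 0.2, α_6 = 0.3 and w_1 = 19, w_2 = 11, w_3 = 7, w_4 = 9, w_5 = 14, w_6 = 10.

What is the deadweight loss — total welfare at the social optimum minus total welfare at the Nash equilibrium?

158.1

∂u_i/∂g_i = α_i − 1, so household i contributes w_i if α_i > 1, else 0.
α_i > 1 for i ∈ {1, 2, 4}; NE contributions (19, 11, 0, 9, 0, 0), G = 39.
W^NE = Σw_i − G^NE + (Σα_i)·G^NE = 70 + 5.1·39 = 268.9.
Planner: ∂(Σu_j)/∂g_i = Σα_j − 1 = 5.1 > 0, so everyone contributes w_i; G^SO = 70, W^SO = 70 + 5.1·70 = 427.
Deadweight loss = 158.1.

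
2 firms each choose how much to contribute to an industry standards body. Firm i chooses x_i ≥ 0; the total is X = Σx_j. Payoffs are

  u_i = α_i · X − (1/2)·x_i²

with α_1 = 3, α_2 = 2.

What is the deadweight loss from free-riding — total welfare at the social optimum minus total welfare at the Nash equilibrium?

6.5

Firm i's FOC: ∂u_i/∂x_i = α_i − x_i = 0, so x_i* = α_i.
NE contributions = (3, 2); X = 5.
W^NE = (Σα)·X − ½Σα_i² = 5² − ½·13 = 18.5.
Planner sets x_i = Σα_j = 5 for every i, so X^SO = 2·5 = 10.
W^SO = (Σα)·X^SO − ½·2·(Σα)² = (2/2)·5² = 25.
Deadweight loss = W^SO − W^NE = 6.5.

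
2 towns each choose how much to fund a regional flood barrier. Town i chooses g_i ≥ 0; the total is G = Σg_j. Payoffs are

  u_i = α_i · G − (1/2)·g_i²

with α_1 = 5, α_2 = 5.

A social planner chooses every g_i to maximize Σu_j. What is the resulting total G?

20

Planner FOC: ∂(Σu_j)/∂g_i = (Σα_j) − g_i = 0, so g_i^SO = Σα_j = 10 for every i; G^SO = 20.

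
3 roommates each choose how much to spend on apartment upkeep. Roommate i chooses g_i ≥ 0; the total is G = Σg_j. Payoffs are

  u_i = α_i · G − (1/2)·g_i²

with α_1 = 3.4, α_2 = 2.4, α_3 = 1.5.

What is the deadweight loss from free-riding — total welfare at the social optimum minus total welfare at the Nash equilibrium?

Roommate i's FOC: ∂u_i/∂g_i = α_i − g_i = 0, so g_i* = α_i.
NE contributions = (3.4, 2.4, 1.5); G = 7.3.
W^NE = (Σα)·G − ½Σα_i² = 7.3² − ½·19.57 = 43.505.
Planner sets g_i = Σα_j = 7.3 for every i, so G^SO = 3·7.3 = 21.9.
W^SO = (Σα)·G^SO − ½·3·(Σα)² = (3/2)·7.3² = 79.935.
Deadweight loss = W^SO − W^NE = 36.43.

36.43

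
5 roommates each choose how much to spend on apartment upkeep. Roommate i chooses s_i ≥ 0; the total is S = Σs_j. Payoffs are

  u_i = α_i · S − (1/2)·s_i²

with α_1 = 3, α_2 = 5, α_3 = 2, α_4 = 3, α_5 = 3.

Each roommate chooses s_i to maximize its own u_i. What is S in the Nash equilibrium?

Roommate i's FOC: ∂u_i/∂s_i = α_i − s_i = 0, so s_i* = α_i.
NE contributions = (3, 5, 2, 3, 3); S = 16.

16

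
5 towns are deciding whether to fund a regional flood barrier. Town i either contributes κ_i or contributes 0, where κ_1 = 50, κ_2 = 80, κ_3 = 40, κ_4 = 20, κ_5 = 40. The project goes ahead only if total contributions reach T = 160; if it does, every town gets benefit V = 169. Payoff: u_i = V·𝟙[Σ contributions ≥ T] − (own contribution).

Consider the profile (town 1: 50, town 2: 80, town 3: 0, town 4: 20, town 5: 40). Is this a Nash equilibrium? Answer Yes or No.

Total = 190 ≥ 160: provided.
Town 1 (pledges 50, payoff 119): dropping to 0 → total 140, payoff 0. No gain.
Town 2 (pledges 80, payoff 89): dropping to 0 → total 110, payoff 0. No gain.
Town 3 (pledges 0, payoff 169): pledging 40 → total 230, payoff 129. No gain.
Town 4 (pledges 20, payoff 149): dropping to 0 → total 170, payoff 169. Profitable deviation.

No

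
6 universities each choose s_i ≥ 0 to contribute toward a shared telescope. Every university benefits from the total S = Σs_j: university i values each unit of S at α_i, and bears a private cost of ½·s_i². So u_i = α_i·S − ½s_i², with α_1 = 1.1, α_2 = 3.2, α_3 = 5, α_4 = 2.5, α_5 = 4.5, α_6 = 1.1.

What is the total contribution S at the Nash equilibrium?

17.4

University i's FOC: ∂u_i/∂s_i = α_i − s_i = 0, so s_i* = α_i.
NE contributions = (1.1, 3.2, 5, 2.5, 4.5, 1.1); S = 17.4.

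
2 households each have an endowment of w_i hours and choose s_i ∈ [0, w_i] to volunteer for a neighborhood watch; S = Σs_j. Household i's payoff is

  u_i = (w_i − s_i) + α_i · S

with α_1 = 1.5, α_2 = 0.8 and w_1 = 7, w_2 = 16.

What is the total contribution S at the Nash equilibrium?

∂u_i/∂s_i = α_i − 1, so household i contributes w_i if α_i > 1, else 0.
α_i > 1 for i ∈ {1}; NE contributions (7, 0), S = 7.

7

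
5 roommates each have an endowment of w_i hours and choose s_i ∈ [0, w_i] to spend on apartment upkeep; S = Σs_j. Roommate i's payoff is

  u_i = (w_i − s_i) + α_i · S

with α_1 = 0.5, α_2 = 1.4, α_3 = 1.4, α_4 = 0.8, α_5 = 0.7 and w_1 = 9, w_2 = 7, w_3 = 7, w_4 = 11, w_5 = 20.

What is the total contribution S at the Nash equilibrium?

14

∂u_i/∂s_i = α_i − 1, so roommate i contributes w_i if α_i > 1, else 0.
α_i > 1 for i ∈ {2, 3}; NE contributions (0, 7, 7, 0, 0), S = 14.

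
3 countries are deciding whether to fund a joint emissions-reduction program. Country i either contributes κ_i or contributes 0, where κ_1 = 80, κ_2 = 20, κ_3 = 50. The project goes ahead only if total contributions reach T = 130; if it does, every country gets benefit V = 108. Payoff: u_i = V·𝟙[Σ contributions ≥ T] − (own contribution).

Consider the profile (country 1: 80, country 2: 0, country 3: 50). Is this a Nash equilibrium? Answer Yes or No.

Yes

Total = 130 ≥ 130: provided.
Country 1 (pledges 80, payoff 28): dropping to 0 → total 50, payoff 0. No gain.
Country 2 (pledges 0, payoff 108): pledging 20 → total 150, payoff 88. No gain.
Country 3 (pledges 50, payoff 58): dropping to 0 → total 80, payoff 0. No gain.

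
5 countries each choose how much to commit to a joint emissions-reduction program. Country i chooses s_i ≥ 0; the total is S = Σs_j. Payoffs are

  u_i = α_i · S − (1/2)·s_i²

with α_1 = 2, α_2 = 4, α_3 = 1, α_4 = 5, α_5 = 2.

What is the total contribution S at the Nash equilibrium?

Country i's FOC: ∂u_i/∂s_i = α_i − s_i = 0, so s_i* = α_i.
NE contributions = (2, 4, 1, 5, 2); S = 14.

14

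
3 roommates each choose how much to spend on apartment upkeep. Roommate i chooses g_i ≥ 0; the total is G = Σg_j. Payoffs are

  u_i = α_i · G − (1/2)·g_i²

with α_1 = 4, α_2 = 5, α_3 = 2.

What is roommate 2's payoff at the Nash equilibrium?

42.5

Roommate i's FOC: ∂u_i/∂g_i = α_i − g_i = 0, so g_i* = α_i.
NE contributions = (4, 5, 2); G = 11.
u_2 = α_2·G − ½·(g_2)² = 5·11 − ½·5² = 42.5.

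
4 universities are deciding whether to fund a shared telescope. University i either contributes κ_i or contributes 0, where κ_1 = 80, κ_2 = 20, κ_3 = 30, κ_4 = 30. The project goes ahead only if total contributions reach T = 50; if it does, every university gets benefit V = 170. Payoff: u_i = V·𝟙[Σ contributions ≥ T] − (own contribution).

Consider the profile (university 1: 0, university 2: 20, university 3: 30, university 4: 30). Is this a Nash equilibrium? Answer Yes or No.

No

Total = 80 ≥ 50: provided.
University 1 (pledges 0, payoff 170): pledging 80 → total 160, payoff 90. No gain.
University 2 (pledges 20, payoff 150): dropping to 0 → total 60, payoff 170. Profitable deviation.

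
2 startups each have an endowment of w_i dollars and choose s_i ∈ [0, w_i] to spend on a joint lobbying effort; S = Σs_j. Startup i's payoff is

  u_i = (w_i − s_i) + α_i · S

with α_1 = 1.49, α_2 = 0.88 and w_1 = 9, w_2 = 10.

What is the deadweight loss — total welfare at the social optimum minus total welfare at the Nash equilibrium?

13.7

∂u_i/∂s_i = α_i − 1, so startup i contributes w_i if α_i > 1, else 0.
α_i > 1 for i ∈ {1}; NE contributions (9, 0), S = 9.
W^NE = Σw_i − S^NE + (Σα_i)·S^NE = 19 + 1.37·9 = 31.33.
Planner: ∂(Σu_j)/∂s_i = Σα_j − 1 = 1.37 > 0, so everyone contributes w_i; S^SO = 19, W^SO = 19 + 1.37·19 = 45.03.
Deadweight loss = 13.7.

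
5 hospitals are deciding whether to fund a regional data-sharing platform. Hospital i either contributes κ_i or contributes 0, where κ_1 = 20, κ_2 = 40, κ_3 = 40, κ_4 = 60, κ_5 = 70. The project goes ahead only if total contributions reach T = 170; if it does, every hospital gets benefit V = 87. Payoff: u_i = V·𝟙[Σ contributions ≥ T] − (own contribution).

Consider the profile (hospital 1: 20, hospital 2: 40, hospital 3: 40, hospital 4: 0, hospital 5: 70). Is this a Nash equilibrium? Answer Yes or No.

Yes

Total = 170 ≥ 170: provided.
Hospital 1 (pledges 20, payoff 67): dropping to 0 → total 150, payoff 0. No gain.
Hospital 2 (pledges 40, payoff 47): dropping to 0 → total 130, payoff 0. No gain.
Hospital 3 (pledges 40, payoff 47): dropping to 0 → total 130, payoff 0. No gain.
Hospital 4 (pledges 0, payoff 87): pledging 60 → total 230, payoff 27. No gain.
Hospital 5 (pledges 70, payoff 17): dropping to 0 → total 100, payoff 0. No gain.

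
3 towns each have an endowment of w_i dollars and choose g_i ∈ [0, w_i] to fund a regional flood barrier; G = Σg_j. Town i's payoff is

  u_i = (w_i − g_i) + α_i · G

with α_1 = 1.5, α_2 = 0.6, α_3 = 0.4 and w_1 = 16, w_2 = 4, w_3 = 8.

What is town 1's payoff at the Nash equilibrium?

24

∂u_i/∂g_i = α_i − 1, so town i contributes w_i if α_i > 1, else 0.
α_i > 1 for i ∈ {1}; NE contributions (16, 0, 0), G = 16.
u_1 = (16 − 16) + 1.5·16 = 24.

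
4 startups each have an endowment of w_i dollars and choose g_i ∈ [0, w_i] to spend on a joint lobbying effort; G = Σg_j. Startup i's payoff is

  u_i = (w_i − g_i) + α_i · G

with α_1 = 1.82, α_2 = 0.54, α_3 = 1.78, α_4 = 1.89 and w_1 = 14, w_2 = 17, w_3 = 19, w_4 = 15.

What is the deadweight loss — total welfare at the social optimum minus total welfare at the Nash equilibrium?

85.51

∂u_i/∂g_i = α_i − 1, so startup i contributes w_i if α_i > 1, else 0.
α_i > 1 for i ∈ {1, 3, 4}; NE contributions (14, 0, 19, 15), G = 48.
W^NE = Σw_i − G^NE + (Σα_i)·G^NE = 65 + 5.03·48 = 306.44.
Planner: ∂(Σu_j)/∂g_i = Σα_j − 1 = 5.03 > 0, so everyone contributes w_i; G^SO = 65, W^SO = 65 + 5.03·65 = 391.95.
Deadweight loss = 85.51.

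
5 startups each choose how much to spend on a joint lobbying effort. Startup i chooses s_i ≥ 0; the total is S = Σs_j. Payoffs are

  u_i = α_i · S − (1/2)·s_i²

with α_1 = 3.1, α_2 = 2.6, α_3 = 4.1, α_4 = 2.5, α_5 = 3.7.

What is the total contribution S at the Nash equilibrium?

16

Startup i's FOC: ∂u_i/∂s_i = α_i − s_i = 0, so s_i* = α_i.
NE contributions = (3.1, 2.6, 4.1, 2.5, 3.7); S = 16.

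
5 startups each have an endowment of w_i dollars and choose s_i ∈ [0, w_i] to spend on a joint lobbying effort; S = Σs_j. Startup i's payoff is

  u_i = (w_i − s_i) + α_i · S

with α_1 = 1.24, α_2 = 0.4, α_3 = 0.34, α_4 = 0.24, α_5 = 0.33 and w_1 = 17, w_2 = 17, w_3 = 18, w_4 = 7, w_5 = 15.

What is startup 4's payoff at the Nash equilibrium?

∂u_i/∂s_i = α_i − 1, so startup i contributes w_i if α_i > 1, else 0.
α_i > 1 for i ∈ {1}; NE contributions (17, 0, 0, 0, 0), S = 17.
u_4 = (7 − 0) + 0.24·17 = 11.08.

11.08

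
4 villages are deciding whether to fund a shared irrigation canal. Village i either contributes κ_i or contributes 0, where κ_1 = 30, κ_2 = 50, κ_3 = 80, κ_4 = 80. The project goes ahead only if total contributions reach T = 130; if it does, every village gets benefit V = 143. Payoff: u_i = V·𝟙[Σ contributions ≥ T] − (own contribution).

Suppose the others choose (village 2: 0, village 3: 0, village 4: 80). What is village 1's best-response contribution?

0

Others' total = 80. Even contributing 30 gives 110 < 130: no benefit either way.
Best response: 0.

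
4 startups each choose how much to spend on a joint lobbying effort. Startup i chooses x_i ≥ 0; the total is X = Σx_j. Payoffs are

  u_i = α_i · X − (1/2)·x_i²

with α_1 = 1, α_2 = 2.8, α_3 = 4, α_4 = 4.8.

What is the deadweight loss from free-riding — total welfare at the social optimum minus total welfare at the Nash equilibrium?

182.7

Startup i's FOC: ∂u_i/∂x_i = α_i − x_i = 0, so x_i* = α_i.
NE contributions = (1, 2.8, 4, 4.8); X = 12.6.
W^NE = (Σα)·X − ½Σα_i² = 12.6² − ½·47.88 = 134.82.
Planner sets x_i = Σα_j = 12.6 for every i, so X^SO = 4·12.6 = 50.4.
W^SO = (Σα)·X^SO − ½·4·(Σα)² = (4/2)·12.6² = 317.52.
Deadweight loss = W^SO − W^NE = 182.7.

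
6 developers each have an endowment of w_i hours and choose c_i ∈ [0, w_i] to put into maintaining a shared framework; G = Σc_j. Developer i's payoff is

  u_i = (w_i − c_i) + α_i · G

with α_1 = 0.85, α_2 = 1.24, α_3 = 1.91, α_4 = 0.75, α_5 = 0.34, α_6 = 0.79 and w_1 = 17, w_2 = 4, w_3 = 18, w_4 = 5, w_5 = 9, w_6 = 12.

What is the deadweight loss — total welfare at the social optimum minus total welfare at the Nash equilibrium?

∂u_i/∂c_i = α_i − 1, so developer i contributes w_i if α_i > 1, else 0.
α_i > 1 for i ∈ {2, 3}; NE contributions (0, 4, 18, 0, 0, 0), G = 22.
W^NE = Σw_i − G^NE + (Σα_i)·G^NE = 65 + 4.88·22 = 172.36.
Planner: ∂(Σu_j)/∂c_i = Σα_j − 1 = 4.88 > 0, so everyone contributes w_i; G^SO = 65, W^SO = 65 + 4.88·65 = 382.2.
Deadweight loss = 209.84.

209.84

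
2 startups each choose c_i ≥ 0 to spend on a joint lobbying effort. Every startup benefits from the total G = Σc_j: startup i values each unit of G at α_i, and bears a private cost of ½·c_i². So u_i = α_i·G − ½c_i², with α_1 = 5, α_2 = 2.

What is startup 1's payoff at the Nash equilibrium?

Startup i's FOC: ∂u_i/∂c_i = α_i − c_i = 0, so c_i* = α_i.
NE contributions = (5, 2); G = 7.
u_1 = α_1·G − ½·(c_1)² = 5·7 − ½·5² = 22.5.

22.5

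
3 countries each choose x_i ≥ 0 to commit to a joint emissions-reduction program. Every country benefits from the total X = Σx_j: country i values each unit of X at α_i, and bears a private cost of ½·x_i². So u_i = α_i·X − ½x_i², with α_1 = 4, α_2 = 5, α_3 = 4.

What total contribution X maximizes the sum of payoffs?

39

Planner FOC: ∂(Σu_j)/∂x_i = (Σα_j) − x_i = 0, so x_i^SO = Σα_j = 13 for every i; X^SO = 39.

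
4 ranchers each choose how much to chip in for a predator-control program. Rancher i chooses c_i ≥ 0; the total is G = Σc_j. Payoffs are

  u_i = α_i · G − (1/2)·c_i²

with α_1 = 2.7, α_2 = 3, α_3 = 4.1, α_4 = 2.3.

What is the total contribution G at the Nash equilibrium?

12.1

Rancher i's FOC: ∂u_i/∂c_i = α_i − c_i = 0, so c_i* = α_i.
NE contributions = (2.7, 3, 4.1, 2.3); G = 12.1.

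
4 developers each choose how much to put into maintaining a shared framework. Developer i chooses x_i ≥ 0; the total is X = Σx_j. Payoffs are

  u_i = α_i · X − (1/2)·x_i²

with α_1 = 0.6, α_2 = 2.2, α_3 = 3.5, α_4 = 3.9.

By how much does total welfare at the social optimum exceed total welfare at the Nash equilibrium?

120.37

Developer i's FOC: ∂u_i/∂x_i = α_i − x_i = 0, so x_i* = α_i.
NE contributions = (0.6, 2.2, 3.5, 3.9); X = 10.2.
W^NE = (Σα)·X − ½Σα_i² = 10.2² − ½·32.66 = 87.71.
Planner sets x_i = Σα_j = 10.2 for every i, so X^SO = 4·10.2 = 40.8.
W^SO = (Σα)·X^SO − ½·4·(Σα)² = (4/2)·10.2² = 208.08.
Deadweight loss = W^SO − W^NE = 120.37.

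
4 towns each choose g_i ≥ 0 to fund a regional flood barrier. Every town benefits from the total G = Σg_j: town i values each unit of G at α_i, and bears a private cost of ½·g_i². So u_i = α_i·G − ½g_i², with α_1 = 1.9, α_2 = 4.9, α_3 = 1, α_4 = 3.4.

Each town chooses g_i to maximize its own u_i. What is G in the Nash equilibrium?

Town i's FOC: ∂u_i/∂g_i = α_i − g_i = 0, so g_i* = α_i.
NE contributions = (1.9, 4.9, 1, 3.4); G = 11.2.

11.2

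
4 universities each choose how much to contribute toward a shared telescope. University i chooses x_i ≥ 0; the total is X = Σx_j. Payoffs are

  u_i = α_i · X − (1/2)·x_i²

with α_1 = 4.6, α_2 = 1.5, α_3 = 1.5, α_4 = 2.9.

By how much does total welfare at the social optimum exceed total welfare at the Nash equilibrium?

University i's FOC: ∂u_i/∂x_i = α_i − x_i = 0, so x_i* = α_i.
NE contributions = (4.6, 1.5, 1.5, 2.9); X = 10.5.
W^NE = (Σα)·X − ½Σα_i² = 10.5² − ½·34.07 = 93.215.
Planner sets x_i = Σα_j = 10.5 for every i, so X^SO = 4·10.5 = 42.
W^SO = (Σα)·X^SO − ½·4·(Σα)² = (4/2)·10.5² = 220.5.
Deadweight loss = W^SO − W^NE = 127.285.

127.285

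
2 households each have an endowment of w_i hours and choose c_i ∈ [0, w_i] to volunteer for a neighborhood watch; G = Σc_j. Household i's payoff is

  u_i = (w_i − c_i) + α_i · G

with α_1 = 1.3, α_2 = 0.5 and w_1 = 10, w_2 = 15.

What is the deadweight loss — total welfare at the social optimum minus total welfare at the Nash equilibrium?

12

∂u_i/∂c_i = α_i − 1, so household i contributes w_i if α_i > 1, else 0.
α_i > 1 for i ∈ {1}; NE contributions (10, 0), G = 10.
W^NE = Σw_i − G^NE + (Σα_i)·G^NE = 25 + 0.8·10 = 33.
Planner: ∂(Σu_j)/∂c_i = Σα_j − 1 = 0.8 > 0, so everyone contributes w_i; G^SO = 25, W^SO = 25 + 0.8·25 = 45.
Deadweight loss = 12.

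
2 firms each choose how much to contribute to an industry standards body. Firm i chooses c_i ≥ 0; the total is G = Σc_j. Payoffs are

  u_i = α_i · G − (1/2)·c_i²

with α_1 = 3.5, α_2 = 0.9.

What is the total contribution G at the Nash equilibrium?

Firm i's FOC: ∂u_i/∂c_i = α_i − c_i = 0, so c_i* = α_i.
NE contributions = (3.5, 0.9); G = 4.4.

4.4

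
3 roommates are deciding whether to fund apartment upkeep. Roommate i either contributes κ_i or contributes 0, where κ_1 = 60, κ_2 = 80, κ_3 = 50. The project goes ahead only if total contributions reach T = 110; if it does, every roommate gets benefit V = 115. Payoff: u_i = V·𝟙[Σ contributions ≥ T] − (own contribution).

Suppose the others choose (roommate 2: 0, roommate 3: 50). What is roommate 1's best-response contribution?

Others' total = 50. Contributing 60 brings total to 110 ≥ 110: gain V − κ_1 = 55.
Best response: 60.

60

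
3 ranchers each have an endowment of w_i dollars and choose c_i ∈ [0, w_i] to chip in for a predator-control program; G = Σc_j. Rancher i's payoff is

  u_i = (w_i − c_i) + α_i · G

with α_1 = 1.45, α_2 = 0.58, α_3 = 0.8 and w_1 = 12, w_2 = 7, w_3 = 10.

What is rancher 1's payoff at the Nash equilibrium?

∂u_i/∂c_i = α_i − 1, so rancher i contributes w_i if α_i > 1, else 0.
α_i > 1 for i ∈ {1}; NE contributions (12, 0, 0), G = 12.
u_1 = (12 − 12) + 1.45·12 = 17.4.

17.4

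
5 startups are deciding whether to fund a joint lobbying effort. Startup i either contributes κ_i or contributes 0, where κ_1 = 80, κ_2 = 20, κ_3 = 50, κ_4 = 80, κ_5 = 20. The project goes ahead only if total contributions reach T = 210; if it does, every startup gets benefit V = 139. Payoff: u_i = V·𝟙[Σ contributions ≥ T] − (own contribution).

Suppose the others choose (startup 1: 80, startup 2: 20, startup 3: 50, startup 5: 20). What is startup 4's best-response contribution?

80

Others' total = 170. Contributing 80 brings total to 250 ≥ 210: gain V − κ_4 = 59.
Best response: 80.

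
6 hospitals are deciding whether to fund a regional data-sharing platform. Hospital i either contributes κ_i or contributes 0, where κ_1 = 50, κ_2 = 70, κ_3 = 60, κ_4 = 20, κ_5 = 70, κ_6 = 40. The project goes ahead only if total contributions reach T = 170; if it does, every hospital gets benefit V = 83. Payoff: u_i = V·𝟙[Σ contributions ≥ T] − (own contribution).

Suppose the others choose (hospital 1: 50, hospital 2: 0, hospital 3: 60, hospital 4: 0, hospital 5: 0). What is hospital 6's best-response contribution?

0

Others' total = 110. Even contributing 40 gives 150 < 170: no benefit either way.
Best response: 0.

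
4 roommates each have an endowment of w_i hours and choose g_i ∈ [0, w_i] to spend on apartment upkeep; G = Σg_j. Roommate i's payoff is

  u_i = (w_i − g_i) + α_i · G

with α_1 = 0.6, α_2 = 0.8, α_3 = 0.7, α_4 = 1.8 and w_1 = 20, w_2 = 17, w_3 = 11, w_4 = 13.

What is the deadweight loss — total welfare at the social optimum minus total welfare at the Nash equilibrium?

139.2

∂u_i/∂g_i = α_i − 1, so roommate i contributes w_i if α_i > 1, else 0.
α_i > 1 for i ∈ {4}; NE contributions (0, 0, 0, 13), G = 13.
W^NE = Σw_i − G^NE + (Σα_i)·G^NE = 61 + 2.9·13 = 98.7.
Planner: ∂(Σu_j)/∂g_i = Σα_j − 1 = 2.9 > 0, so everyone contributes w_i; G^SO = 61, W^SO = 61 + 2.9·61 = 237.9.
Deadweight loss = 139.2.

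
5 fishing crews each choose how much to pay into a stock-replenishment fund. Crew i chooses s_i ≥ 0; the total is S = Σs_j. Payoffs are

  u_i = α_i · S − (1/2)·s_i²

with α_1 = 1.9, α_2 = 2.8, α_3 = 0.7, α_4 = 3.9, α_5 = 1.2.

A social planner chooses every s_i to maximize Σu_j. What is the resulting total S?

52.5

Planner FOC: ∂(Σu_j)/∂s_i = (Σα_j) − s_i = 0, so s_i^SO = Σα_j = 10.5 for every i; S^SO = 52.5.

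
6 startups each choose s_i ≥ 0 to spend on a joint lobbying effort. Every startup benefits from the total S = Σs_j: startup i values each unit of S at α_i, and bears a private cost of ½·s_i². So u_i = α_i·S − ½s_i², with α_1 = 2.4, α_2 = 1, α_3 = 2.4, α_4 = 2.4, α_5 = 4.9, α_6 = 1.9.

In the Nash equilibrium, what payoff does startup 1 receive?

33.12

Startup i's FOC: ∂u_i/∂s_i = α_i − s_i = 0, so s_i* = α_i.
NE contributions = (2.4, 1, 2.4, 2.4, 4.9, 1.9); S = 15.
u_1 = α_1·S − ½·(s_1)² = 2.4·15 − ½·2.4² = 33.12.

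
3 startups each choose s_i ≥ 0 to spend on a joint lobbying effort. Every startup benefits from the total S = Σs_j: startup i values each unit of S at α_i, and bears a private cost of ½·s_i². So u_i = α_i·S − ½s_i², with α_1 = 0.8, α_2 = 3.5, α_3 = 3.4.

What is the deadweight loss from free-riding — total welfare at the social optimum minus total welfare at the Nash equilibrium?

Startup i's FOC: ∂u_i/∂s_i = α_i − s_i = 0, so s_i* = α_i.
NE contributions = (0.8, 3.5, 3.4); S = 7.7.
W^NE = (Σα)·S − ½Σα_i² = 7.7² − ½·24.45 = 47.065.
Planner sets s_i = Σα_j = 7.7 for every i, so S^SO = 3·7.7 = 23.1.
W^SO = (Σα)·S^SO − ½·3·(Σα)² = (3/2)·7.7² = 88.935.
Deadweight loss = W^SO − W^NE = 41.87.

41.87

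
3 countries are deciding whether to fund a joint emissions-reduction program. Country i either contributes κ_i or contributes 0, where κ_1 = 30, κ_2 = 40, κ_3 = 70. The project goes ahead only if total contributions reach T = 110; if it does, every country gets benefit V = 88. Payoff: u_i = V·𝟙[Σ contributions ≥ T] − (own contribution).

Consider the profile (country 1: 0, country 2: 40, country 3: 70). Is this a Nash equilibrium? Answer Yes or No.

Yes

Total = 110 ≥ 110: provided.
Country 1 (pledges 0, payoff 88): pledging 30 → total 140, payoff 58. No gain.
Country 2 (pledges 40, payoff 48): dropping to 0 → total 70, payoff 0. No gain.
Country 3 (pledges 70, payoff 18): dropping to 0 → total 40, payoff 0. No gain.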